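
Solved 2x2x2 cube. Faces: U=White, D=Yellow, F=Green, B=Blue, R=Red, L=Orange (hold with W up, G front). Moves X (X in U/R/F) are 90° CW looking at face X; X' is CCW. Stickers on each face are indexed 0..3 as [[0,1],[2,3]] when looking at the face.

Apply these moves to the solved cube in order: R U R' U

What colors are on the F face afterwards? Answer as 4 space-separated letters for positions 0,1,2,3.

Answer: B R G G

Derivation:
After move 1 (R): R=RRRR U=WGWG F=GYGY D=YBYB B=WBWB
After move 2 (U): U=WWGG F=RRGY R=WBRR B=OOWB L=GYOO
After move 3 (R'): R=BRWR U=WWGO F=RWGG D=YRYY B=BOBB
After move 4 (U): U=GWOW F=BRGG R=BOWR B=GYBB L=RWOO
Query: F face = BRGG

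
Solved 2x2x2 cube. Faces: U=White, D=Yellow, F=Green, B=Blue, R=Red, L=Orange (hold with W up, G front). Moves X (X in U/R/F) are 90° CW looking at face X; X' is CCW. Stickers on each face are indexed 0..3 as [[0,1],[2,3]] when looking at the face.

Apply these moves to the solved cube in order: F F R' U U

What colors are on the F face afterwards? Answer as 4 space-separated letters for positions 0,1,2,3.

After move 1 (F): F=GGGG U=WWOO R=WRWR D=RRYY L=OYOY
After move 2 (F): F=GGGG U=WWYY R=OROR D=WWYY L=OROR
After move 3 (R'): R=RROO U=WBYB F=GWGY D=WGYG B=YBWB
After move 4 (U): U=YWBB F=RRGY R=YBOO B=ORWB L=GWOR
After move 5 (U): U=BYBW F=YBGY R=OROO B=GWWB L=RROR
Query: F face = YBGY

Answer: Y B G Y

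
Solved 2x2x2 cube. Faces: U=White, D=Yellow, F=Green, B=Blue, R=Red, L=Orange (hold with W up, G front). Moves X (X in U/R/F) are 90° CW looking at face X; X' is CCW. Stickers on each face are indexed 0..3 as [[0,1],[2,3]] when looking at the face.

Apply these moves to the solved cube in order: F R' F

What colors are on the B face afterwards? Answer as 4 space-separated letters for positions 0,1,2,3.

Answer: Y B R B

Derivation:
After move 1 (F): F=GGGG U=WWOO R=WRWR D=RRYY L=OYOY
After move 2 (R'): R=RRWW U=WBOB F=GWGO D=RGYG B=YBRB
After move 3 (F): F=GGOW U=WBYY R=ORBW D=WRYG L=OROG
Query: B face = YBRB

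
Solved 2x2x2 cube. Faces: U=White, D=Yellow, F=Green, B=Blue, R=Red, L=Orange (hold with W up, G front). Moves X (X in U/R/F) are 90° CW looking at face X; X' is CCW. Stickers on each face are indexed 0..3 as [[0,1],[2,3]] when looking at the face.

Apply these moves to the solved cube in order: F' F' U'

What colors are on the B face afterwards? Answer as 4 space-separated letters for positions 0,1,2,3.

Answer: O R B B

Derivation:
After move 1 (F'): F=GGGG U=WWRR R=YRYR D=OOYY L=OWOW
After move 2 (F'): F=GGGG U=WWYY R=OROR D=WWYY L=OROR
After move 3 (U'): U=WYWY F=ORGG R=GGOR B=ORBB L=BBOR
Query: B face = ORBB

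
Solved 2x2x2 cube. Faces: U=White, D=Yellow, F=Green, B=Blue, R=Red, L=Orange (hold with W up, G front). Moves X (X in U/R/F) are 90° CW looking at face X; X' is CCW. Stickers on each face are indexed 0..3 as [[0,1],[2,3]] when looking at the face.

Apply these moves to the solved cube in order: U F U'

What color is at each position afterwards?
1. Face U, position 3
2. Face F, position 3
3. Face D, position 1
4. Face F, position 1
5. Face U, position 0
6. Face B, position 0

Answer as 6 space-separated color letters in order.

After move 1 (U): U=WWWW F=RRGG R=BBRR B=OOBB L=GGOO
After move 2 (F): F=GRGR U=WWOG R=WBWR D=RBYY L=GYOY
After move 3 (U'): U=WGWO F=GYGR R=GRWR B=WBBB L=OOOY
Query 1: U[3] = O
Query 2: F[3] = R
Query 3: D[1] = B
Query 4: F[1] = Y
Query 5: U[0] = W
Query 6: B[0] = W

Answer: O R B Y W W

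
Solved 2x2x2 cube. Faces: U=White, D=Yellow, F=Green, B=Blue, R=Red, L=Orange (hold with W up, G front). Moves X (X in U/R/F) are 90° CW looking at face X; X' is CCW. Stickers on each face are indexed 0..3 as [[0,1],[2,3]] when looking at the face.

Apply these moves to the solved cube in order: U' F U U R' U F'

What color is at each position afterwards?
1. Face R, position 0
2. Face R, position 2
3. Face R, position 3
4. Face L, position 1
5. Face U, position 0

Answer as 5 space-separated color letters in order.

After move 1 (U'): U=WWWW F=OOGG R=GGRR B=RRBB L=BBOO
After move 2 (F): F=GOGO U=WWOB R=WGWR D=RGYY L=BYOY
After move 3 (U): U=OWBW F=WGGO R=RRWR B=BYBB L=GOOY
After move 4 (U): U=BOWW F=RRGO R=BYWR B=GOBB L=WGOY
After move 5 (R'): R=YRBW U=BBWG F=ROGW D=RRYO B=YOGB
After move 6 (U): U=WBGB F=YRGW R=YOBW B=WGGB L=ROOY
After move 7 (F'): F=RWYG U=WBYB R=RORW D=OYYO L=RBOG
Query 1: R[0] = R
Query 2: R[2] = R
Query 3: R[3] = W
Query 4: L[1] = B
Query 5: U[0] = W

Answer: R R W B W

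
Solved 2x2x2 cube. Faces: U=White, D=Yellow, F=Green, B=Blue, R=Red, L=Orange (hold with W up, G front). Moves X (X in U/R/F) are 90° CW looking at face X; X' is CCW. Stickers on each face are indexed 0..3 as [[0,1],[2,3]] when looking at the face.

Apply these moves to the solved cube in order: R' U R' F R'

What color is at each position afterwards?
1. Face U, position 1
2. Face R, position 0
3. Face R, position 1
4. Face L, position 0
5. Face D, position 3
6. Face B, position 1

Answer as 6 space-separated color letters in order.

Answer: G R R G W O

Derivation:
After move 1 (R'): R=RRRR U=WBWB F=GWGW D=YGYG B=YBYB
After move 2 (U): U=WWBB F=RRGW R=YBRR B=OOYB L=GWOO
After move 3 (R'): R=BRYR U=WYBO F=RWGB D=YRYW B=GOGB
After move 4 (F): F=GRBW U=WYOW R=BROR D=YBYW L=GYOR
After move 5 (R'): R=RRBO U=WGOG F=GYBW D=YRYW B=WOBB
Query 1: U[1] = G
Query 2: R[0] = R
Query 3: R[1] = R
Query 4: L[0] = G
Query 5: D[3] = W
Query 6: B[1] = O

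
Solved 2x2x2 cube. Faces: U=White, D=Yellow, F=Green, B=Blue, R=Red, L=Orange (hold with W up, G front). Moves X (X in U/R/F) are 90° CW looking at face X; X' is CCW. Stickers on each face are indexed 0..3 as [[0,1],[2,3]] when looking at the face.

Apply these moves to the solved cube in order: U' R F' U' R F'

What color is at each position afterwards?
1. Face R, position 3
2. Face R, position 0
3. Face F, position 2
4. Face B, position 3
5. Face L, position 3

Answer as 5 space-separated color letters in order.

After move 1 (U'): U=WWWW F=OOGG R=GGRR B=RRBB L=BBOO
After move 2 (R): R=RGRG U=WOWG F=OYGY D=YBYR B=WRWB
After move 3 (F'): F=YYOG U=WORR R=BGYG D=BOYR L=BGOW
After move 4 (U'): U=ORWR F=BGOG R=YYYG B=BGWB L=WROW
After move 5 (R): R=YYGY U=OGWG F=BOOR D=BWYB B=RGRB
After move 6 (F'): F=ORBO U=OGYG R=WYBY D=RWYB L=WGOW
Query 1: R[3] = Y
Query 2: R[0] = W
Query 3: F[2] = B
Query 4: B[3] = B
Query 5: L[3] = W

Answer: Y W B B W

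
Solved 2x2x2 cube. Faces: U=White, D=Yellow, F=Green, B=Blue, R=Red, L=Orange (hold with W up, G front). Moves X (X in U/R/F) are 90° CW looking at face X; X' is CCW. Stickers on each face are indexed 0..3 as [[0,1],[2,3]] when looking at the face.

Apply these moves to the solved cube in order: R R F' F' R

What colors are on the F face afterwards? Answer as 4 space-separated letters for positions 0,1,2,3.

Answer: B W B W

Derivation:
After move 1 (R): R=RRRR U=WGWG F=GYGY D=YBYB B=WBWB
After move 2 (R): R=RRRR U=WYWY F=GBGB D=YWYW B=GBGB
After move 3 (F'): F=BBGG U=WYRR R=WRYR D=OOYW L=OYOW
After move 4 (F'): F=BGBG U=WYWY R=OROR D=YWYW L=OROR
After move 5 (R): R=OORR U=WGWG F=BWBW D=YGYG B=YBYB
Query: F face = BWBW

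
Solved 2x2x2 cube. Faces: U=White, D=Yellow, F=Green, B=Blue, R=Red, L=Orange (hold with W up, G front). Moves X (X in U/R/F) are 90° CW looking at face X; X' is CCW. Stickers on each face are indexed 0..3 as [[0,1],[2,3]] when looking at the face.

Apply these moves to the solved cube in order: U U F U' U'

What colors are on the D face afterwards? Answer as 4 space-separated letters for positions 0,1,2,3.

Answer: R O Y Y

Derivation:
After move 1 (U): U=WWWW F=RRGG R=BBRR B=OOBB L=GGOO
After move 2 (U): U=WWWW F=BBGG R=OORR B=GGBB L=RROO
After move 3 (F): F=GBGB U=WWOR R=WOWR D=ROYY L=RYOY
After move 4 (U'): U=WRWO F=RYGB R=GBWR B=WOBB L=GGOY
After move 5 (U'): U=ROWW F=GGGB R=RYWR B=GBBB L=WOOY
Query: D face = ROYY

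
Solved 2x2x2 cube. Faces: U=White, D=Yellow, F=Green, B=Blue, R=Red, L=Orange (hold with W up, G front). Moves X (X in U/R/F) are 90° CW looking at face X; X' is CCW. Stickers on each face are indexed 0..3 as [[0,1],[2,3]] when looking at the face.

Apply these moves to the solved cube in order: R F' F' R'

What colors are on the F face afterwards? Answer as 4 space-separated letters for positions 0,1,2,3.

After move 1 (R): R=RRRR U=WGWG F=GYGY D=YBYB B=WBWB
After move 2 (F'): F=YYGG U=WGRR R=BRYR D=OOYB L=OGOW
After move 3 (F'): F=YGYG U=WGBY R=OROR D=GWYB L=OROR
After move 4 (R'): R=RROO U=WWBW F=YGYY D=GGYG B=BBWB
Query: F face = YGYY

Answer: Y G Y Y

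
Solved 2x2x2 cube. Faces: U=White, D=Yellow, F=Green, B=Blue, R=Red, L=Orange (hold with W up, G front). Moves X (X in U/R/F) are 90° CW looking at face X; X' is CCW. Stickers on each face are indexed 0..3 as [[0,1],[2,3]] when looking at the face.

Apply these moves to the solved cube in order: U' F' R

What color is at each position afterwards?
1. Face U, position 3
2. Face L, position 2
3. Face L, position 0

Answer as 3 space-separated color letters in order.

After move 1 (U'): U=WWWW F=OOGG R=GGRR B=RRBB L=BBOO
After move 2 (F'): F=OGOG U=WWGR R=YGYR D=BOYY L=BWOW
After move 3 (R): R=YYRG U=WGGG F=OOOY D=BBYR B=RRWB
Query 1: U[3] = G
Query 2: L[2] = O
Query 3: L[0] = B

Answer: G O B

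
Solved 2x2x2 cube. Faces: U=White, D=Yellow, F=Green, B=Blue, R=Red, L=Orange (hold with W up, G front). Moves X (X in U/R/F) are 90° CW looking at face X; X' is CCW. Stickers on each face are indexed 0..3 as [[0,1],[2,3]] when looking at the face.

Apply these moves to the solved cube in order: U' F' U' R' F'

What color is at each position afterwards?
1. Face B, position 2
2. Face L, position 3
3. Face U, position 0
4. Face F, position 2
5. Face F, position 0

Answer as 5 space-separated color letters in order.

Answer: O W W B R

Derivation:
After move 1 (U'): U=WWWW F=OOGG R=GGRR B=RRBB L=BBOO
After move 2 (F'): F=OGOG U=WWGR R=YGYR D=BOYY L=BWOW
After move 3 (U'): U=WRWG F=BWOG R=OGYR B=YGBB L=RROW
After move 4 (R'): R=GROY U=WBWY F=BROG D=BWYG B=YGOB
After move 5 (F'): F=RGBO U=WBGO R=WRBY D=RWYG L=RYOW
Query 1: B[2] = O
Query 2: L[3] = W
Query 3: U[0] = W
Query 4: F[2] = B
Query 5: F[0] = R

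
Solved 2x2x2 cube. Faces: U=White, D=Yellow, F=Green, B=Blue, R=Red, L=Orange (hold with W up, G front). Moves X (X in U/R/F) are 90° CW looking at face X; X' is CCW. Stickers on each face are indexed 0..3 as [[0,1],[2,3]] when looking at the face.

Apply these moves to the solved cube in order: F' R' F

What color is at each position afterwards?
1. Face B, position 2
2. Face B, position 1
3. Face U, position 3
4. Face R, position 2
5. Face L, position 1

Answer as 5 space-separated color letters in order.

After move 1 (F'): F=GGGG U=WWRR R=YRYR D=OOYY L=OWOW
After move 2 (R'): R=RRYY U=WBRB F=GWGR D=OGYG B=YBOB
After move 3 (F): F=GGRW U=WBWW R=RRBY D=YRYG L=OOOG
Query 1: B[2] = O
Query 2: B[1] = B
Query 3: U[3] = W
Query 4: R[2] = B
Query 5: L[1] = O

Answer: O B W B O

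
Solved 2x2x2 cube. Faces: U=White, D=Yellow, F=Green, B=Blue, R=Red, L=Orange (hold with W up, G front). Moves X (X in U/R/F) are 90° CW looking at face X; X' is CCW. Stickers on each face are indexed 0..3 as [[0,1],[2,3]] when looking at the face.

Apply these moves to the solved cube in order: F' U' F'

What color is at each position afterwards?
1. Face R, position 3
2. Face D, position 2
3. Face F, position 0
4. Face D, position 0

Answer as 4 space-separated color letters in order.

After move 1 (F'): F=GGGG U=WWRR R=YRYR D=OOYY L=OWOW
After move 2 (U'): U=WRWR F=OWGG R=GGYR B=YRBB L=BBOW
After move 3 (F'): F=WGOG U=WRGY R=OGOR D=BWYY L=BROW
Query 1: R[3] = R
Query 2: D[2] = Y
Query 3: F[0] = W
Query 4: D[0] = B

Answer: R Y W B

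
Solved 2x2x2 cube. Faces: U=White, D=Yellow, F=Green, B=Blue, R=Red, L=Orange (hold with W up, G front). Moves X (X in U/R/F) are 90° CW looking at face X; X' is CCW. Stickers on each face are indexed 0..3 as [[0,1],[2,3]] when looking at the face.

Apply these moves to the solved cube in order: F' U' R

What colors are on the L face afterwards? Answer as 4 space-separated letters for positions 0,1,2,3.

Answer: B B O W

Derivation:
After move 1 (F'): F=GGGG U=WWRR R=YRYR D=OOYY L=OWOW
After move 2 (U'): U=WRWR F=OWGG R=GGYR B=YRBB L=BBOW
After move 3 (R): R=YGRG U=WWWG F=OOGY D=OBYY B=RRRB
Query: L face = BBOW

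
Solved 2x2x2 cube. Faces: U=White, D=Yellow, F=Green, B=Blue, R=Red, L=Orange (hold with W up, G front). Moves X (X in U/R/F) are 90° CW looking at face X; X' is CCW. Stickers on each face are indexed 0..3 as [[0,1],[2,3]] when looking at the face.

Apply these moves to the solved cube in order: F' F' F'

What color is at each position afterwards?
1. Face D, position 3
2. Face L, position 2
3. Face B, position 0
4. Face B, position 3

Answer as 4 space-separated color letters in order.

Answer: Y O B B

Derivation:
After move 1 (F'): F=GGGG U=WWRR R=YRYR D=OOYY L=OWOW
After move 2 (F'): F=GGGG U=WWYY R=OROR D=WWYY L=OROR
After move 3 (F'): F=GGGG U=WWOO R=WRWR D=RRYY L=OYOY
Query 1: D[3] = Y
Query 2: L[2] = O
Query 3: B[0] = B
Query 4: B[3] = B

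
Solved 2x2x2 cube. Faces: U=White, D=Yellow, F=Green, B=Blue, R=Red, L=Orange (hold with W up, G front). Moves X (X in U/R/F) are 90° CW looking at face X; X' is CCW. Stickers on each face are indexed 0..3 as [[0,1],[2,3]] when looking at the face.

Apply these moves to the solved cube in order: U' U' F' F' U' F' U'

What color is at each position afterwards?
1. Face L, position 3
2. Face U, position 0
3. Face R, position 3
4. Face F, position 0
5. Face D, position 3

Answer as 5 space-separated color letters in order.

After move 1 (U'): U=WWWW F=OOGG R=GGRR B=RRBB L=BBOO
After move 2 (U'): U=WWWW F=BBGG R=OORR B=GGBB L=RROO
After move 3 (F'): F=BGBG U=WWOR R=YOYR D=ROYY L=RWOW
After move 4 (F'): F=GGBB U=WWYY R=OORR D=WWYY L=RROO
After move 5 (U'): U=WYWY F=RRBB R=GGRR B=OOBB L=GGOO
After move 6 (F'): F=RBRB U=WYGR R=WGWR D=GOYY L=GYOW
After move 7 (U'): U=YRWG F=GYRB R=RBWR B=WGBB L=OOOW
Query 1: L[3] = W
Query 2: U[0] = Y
Query 3: R[3] = R
Query 4: F[0] = G
Query 5: D[3] = Y

Answer: W Y R G Y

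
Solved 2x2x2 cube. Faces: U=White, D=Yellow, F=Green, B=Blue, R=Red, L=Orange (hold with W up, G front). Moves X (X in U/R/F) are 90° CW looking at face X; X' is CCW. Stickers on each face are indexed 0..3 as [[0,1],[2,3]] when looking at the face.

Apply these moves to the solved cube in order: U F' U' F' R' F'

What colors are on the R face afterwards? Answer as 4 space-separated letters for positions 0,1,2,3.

Answer: G R O G

Derivation:
After move 1 (U): U=WWWW F=RRGG R=BBRR B=OOBB L=GGOO
After move 2 (F'): F=RGRG U=WWBR R=YBYR D=GOYY L=GWOW
After move 3 (U'): U=WRWB F=GWRG R=RGYR B=YBBB L=OOOW
After move 4 (F'): F=WGGR U=WRRY R=OGGR D=OWYY L=OBOW
After move 5 (R'): R=GROG U=WBRY F=WRGY D=OGYR B=YBWB
After move 6 (F'): F=RYWG U=WBGO R=GROG D=BWYR L=OYOR
Query: R face = GROG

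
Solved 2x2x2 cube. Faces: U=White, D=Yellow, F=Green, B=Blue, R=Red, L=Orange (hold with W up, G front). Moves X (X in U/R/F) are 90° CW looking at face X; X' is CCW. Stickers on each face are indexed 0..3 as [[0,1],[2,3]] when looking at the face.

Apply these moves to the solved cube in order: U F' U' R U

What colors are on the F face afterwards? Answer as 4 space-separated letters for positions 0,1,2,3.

Answer: Y R R Y

Derivation:
After move 1 (U): U=WWWW F=RRGG R=BBRR B=OOBB L=GGOO
After move 2 (F'): F=RGRG U=WWBR R=YBYR D=GOYY L=GWOW
After move 3 (U'): U=WRWB F=GWRG R=RGYR B=YBBB L=OOOW
After move 4 (R): R=YRRG U=WWWG F=GORY D=GBYY B=BBRB
After move 5 (U): U=WWGW F=YRRY R=BBRG B=OORB L=GOOW
Query: F face = YRRY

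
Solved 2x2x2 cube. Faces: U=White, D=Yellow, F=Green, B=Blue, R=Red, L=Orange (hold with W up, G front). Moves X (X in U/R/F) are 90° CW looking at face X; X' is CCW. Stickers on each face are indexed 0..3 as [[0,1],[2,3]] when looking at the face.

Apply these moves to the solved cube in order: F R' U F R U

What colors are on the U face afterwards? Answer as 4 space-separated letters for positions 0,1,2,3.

Answer: Y O R R

Derivation:
After move 1 (F): F=GGGG U=WWOO R=WRWR D=RRYY L=OYOY
After move 2 (R'): R=RRWW U=WBOB F=GWGO D=RGYG B=YBRB
After move 3 (U): U=OWBB F=RRGO R=YBWW B=OYRB L=GWOY
After move 4 (F): F=GROR U=OWYW R=BBBW D=WYYG L=GROG
After move 5 (R): R=BBWB U=ORYR F=GYOG D=WRYO B=WYWB
After move 6 (U): U=YORR F=BBOG R=WYWB B=GRWB L=GYOG
Query: U face = YORR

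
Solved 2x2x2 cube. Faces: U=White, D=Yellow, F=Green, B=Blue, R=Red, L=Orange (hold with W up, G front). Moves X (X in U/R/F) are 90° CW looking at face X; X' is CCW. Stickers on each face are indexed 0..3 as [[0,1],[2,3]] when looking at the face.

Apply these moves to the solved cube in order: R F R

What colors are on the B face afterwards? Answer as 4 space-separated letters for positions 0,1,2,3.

After move 1 (R): R=RRRR U=WGWG F=GYGY D=YBYB B=WBWB
After move 2 (F): F=GGYY U=WGOO R=WRGR D=RRYB L=OYOB
After move 3 (R): R=GWRR U=WGOY F=GRYB D=RWYW B=OBGB
Query: B face = OBGB

Answer: O B G B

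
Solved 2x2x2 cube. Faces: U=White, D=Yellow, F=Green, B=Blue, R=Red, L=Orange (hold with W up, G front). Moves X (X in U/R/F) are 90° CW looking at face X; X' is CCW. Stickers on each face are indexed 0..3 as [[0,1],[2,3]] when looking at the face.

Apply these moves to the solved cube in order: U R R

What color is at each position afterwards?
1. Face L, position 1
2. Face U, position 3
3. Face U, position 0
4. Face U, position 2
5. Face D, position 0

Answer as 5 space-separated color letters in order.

Answer: G Y W W Y

Derivation:
After move 1 (U): U=WWWW F=RRGG R=BBRR B=OOBB L=GGOO
After move 2 (R): R=RBRB U=WRWG F=RYGY D=YBYO B=WOWB
After move 3 (R): R=RRBB U=WYWY F=RBGO D=YWYW B=GORB
Query 1: L[1] = G
Query 2: U[3] = Y
Query 3: U[0] = W
Query 4: U[2] = W
Query 5: D[0] = Y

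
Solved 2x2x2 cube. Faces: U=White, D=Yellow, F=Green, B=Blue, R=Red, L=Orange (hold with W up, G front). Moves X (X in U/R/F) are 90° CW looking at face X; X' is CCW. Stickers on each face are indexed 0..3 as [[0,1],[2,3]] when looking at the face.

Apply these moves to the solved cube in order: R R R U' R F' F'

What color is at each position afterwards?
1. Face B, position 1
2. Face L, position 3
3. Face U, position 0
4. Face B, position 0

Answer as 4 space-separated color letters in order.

After move 1 (R): R=RRRR U=WGWG F=GYGY D=YBYB B=WBWB
After move 2 (R): R=RRRR U=WYWY F=GBGB D=YWYW B=GBGB
After move 3 (R): R=RRRR U=WBWB F=GWGW D=YGYG B=YBYB
After move 4 (U'): U=BBWW F=OOGW R=GWRR B=RRYB L=YBOO
After move 5 (R): R=RGRW U=BOWW F=OGGG D=YYYR B=WRBB
After move 6 (F'): F=GGOG U=BORR R=YGYW D=BOYR L=YWOW
After move 7 (F'): F=GGGO U=BOYY R=OGBW D=WWYR L=YROR
Query 1: B[1] = R
Query 2: L[3] = R
Query 3: U[0] = B
Query 4: B[0] = W

Answer: R R B W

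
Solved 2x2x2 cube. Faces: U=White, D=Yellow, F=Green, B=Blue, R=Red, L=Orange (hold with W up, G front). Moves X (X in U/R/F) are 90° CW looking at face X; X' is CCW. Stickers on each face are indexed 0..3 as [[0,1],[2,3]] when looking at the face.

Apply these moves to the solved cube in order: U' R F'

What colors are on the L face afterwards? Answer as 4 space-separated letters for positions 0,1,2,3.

Answer: B G O W

Derivation:
After move 1 (U'): U=WWWW F=OOGG R=GGRR B=RRBB L=BBOO
After move 2 (R): R=RGRG U=WOWG F=OYGY D=YBYR B=WRWB
After move 3 (F'): F=YYOG U=WORR R=BGYG D=BOYR L=BGOW
Query: L face = BGOW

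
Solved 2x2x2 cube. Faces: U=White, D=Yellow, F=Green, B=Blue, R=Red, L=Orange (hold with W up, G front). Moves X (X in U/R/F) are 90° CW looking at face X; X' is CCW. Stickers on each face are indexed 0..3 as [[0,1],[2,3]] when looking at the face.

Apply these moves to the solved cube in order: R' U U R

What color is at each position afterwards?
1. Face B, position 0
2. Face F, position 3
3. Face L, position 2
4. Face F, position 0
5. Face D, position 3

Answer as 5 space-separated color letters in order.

After move 1 (R'): R=RRRR U=WBWB F=GWGW D=YGYG B=YBYB
After move 2 (U): U=WWBB F=RRGW R=YBRR B=OOYB L=GWOO
After move 3 (U): U=BWBW F=YBGW R=OORR B=GWYB L=RROO
After move 4 (R): R=RORO U=BBBW F=YGGG D=YYYG B=WWWB
Query 1: B[0] = W
Query 2: F[3] = G
Query 3: L[2] = O
Query 4: F[0] = Y
Query 5: D[3] = G

Answer: W G O Y G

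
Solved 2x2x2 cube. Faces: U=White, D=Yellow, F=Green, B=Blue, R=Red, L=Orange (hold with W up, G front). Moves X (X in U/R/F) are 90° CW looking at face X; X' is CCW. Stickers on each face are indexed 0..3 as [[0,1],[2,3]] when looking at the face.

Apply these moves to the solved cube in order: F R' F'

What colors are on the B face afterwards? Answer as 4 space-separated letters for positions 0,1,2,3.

After move 1 (F): F=GGGG U=WWOO R=WRWR D=RRYY L=OYOY
After move 2 (R'): R=RRWW U=WBOB F=GWGO D=RGYG B=YBRB
After move 3 (F'): F=WOGG U=WBRW R=GRRW D=YYYG L=OBOO
Query: B face = YBRB

Answer: Y B R B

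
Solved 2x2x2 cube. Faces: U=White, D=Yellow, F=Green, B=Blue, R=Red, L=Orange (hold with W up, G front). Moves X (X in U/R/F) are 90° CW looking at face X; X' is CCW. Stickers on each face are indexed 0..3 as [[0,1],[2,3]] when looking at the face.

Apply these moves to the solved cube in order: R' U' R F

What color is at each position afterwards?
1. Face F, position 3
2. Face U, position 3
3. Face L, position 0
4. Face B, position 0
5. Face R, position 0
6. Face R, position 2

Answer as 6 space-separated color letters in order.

After move 1 (R'): R=RRRR U=WBWB F=GWGW D=YGYG B=YBYB
After move 2 (U'): U=BBWW F=OOGW R=GWRR B=RRYB L=YBOO
After move 3 (R): R=RGRW U=BOWW F=OGGG D=YYYR B=WRBB
After move 4 (F): F=GOGG U=BOOB R=WGWW D=RRYR L=YYOY
Query 1: F[3] = G
Query 2: U[3] = B
Query 3: L[0] = Y
Query 4: B[0] = W
Query 5: R[0] = W
Query 6: R[2] = W

Answer: G B Y W W W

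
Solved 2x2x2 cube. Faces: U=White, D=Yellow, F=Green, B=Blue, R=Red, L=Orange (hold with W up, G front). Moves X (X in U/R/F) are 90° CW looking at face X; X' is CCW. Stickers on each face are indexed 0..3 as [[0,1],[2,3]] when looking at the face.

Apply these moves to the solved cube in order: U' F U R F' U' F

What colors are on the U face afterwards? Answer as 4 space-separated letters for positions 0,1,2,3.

After move 1 (U'): U=WWWW F=OOGG R=GGRR B=RRBB L=BBOO
After move 2 (F): F=GOGO U=WWOB R=WGWR D=RGYY L=BYOY
After move 3 (U): U=OWBW F=WGGO R=RRWR B=BYBB L=GOOY
After move 4 (R): R=WRRR U=OGBO F=WGGY D=RBYB B=WYWB
After move 5 (F'): F=GYWG U=OGWR R=BRRR D=OYYB L=GOOB
After move 6 (U'): U=GROW F=GOWG R=GYRR B=BRWB L=WYOB
After move 7 (F): F=WGGO U=GRBY R=OYWR D=RGYB L=WOOY
Query: U face = GRBY

Answer: G R B Y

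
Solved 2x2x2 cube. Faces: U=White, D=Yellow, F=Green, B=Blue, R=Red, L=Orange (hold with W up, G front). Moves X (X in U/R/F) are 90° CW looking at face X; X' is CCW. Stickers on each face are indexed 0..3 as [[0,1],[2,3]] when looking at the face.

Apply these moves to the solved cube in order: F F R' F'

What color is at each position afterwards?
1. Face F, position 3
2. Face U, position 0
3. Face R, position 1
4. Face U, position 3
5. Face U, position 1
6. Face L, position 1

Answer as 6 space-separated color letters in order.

After move 1 (F): F=GGGG U=WWOO R=WRWR D=RRYY L=OYOY
After move 2 (F): F=GGGG U=WWYY R=OROR D=WWYY L=OROR
After move 3 (R'): R=RROO U=WBYB F=GWGY D=WGYG B=YBWB
After move 4 (F'): F=WYGG U=WBRO R=GRWO D=RRYG L=OBOY
Query 1: F[3] = G
Query 2: U[0] = W
Query 3: R[1] = R
Query 4: U[3] = O
Query 5: U[1] = B
Query 6: L[1] = B

Answer: G W R O B B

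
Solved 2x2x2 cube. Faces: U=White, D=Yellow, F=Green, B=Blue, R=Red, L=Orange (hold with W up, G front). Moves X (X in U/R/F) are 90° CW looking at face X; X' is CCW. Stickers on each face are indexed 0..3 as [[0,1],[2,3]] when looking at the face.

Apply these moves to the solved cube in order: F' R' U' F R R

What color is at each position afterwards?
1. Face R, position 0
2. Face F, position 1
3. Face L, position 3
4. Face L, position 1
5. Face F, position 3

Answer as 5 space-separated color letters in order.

After move 1 (F'): F=GGGG U=WWRR R=YRYR D=OOYY L=OWOW
After move 2 (R'): R=RRYY U=WBRB F=GWGR D=OGYG B=YBOB
After move 3 (U'): U=BBWR F=OWGR R=GWYY B=RROB L=YBOW
After move 4 (F): F=GORW U=BBWB R=WWRY D=YGYG L=YOOG
After move 5 (R): R=RWYW U=BOWW F=GGRG D=YOYR B=BRBB
After move 6 (R): R=YRWW U=BGWG F=GORR D=YBYB B=WROB
Query 1: R[0] = Y
Query 2: F[1] = O
Query 3: L[3] = G
Query 4: L[1] = O
Query 5: F[3] = R

Answer: Y O G O R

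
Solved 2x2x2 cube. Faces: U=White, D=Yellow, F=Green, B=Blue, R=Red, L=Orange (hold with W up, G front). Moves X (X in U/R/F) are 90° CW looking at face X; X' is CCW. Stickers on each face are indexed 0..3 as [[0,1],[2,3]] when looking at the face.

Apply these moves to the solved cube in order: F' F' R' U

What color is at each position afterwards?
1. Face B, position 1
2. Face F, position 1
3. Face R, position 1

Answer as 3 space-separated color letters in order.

Answer: R R B

Derivation:
After move 1 (F'): F=GGGG U=WWRR R=YRYR D=OOYY L=OWOW
After move 2 (F'): F=GGGG U=WWYY R=OROR D=WWYY L=OROR
After move 3 (R'): R=RROO U=WBYB F=GWGY D=WGYG B=YBWB
After move 4 (U): U=YWBB F=RRGY R=YBOO B=ORWB L=GWOR
Query 1: B[1] = R
Query 2: F[1] = R
Query 3: R[1] = B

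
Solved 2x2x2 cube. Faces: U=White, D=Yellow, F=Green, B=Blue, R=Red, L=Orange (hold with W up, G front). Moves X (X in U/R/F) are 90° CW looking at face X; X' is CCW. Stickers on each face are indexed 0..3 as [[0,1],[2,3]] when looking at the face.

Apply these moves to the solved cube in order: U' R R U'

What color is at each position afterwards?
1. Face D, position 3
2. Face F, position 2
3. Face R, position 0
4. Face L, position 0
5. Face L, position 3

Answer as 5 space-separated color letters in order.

Answer: W G O G O

Derivation:
After move 1 (U'): U=WWWW F=OOGG R=GGRR B=RRBB L=BBOO
After move 2 (R): R=RGRG U=WOWG F=OYGY D=YBYR B=WRWB
After move 3 (R): R=RRGG U=WYWY F=OBGR D=YWYW B=GROB
After move 4 (U'): U=YYWW F=BBGR R=OBGG B=RROB L=GROO
Query 1: D[3] = W
Query 2: F[2] = G
Query 3: R[0] = O
Query 4: L[0] = G
Query 5: L[3] = O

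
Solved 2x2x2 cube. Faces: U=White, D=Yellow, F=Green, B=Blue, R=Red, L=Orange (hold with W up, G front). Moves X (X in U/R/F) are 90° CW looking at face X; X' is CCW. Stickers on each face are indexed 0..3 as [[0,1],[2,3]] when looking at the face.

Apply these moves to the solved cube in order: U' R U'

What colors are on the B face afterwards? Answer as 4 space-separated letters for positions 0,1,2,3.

Answer: R G W B

Derivation:
After move 1 (U'): U=WWWW F=OOGG R=GGRR B=RRBB L=BBOO
After move 2 (R): R=RGRG U=WOWG F=OYGY D=YBYR B=WRWB
After move 3 (U'): U=OGWW F=BBGY R=OYRG B=RGWB L=WROO
Query: B face = RGWB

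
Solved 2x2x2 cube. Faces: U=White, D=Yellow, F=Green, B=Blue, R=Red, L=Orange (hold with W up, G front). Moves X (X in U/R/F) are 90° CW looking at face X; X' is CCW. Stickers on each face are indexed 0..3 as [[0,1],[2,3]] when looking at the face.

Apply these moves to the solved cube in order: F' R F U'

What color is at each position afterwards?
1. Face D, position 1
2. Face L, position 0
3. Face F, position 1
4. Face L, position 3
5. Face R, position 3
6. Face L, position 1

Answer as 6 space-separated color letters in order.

Answer: Y R O B R B

Derivation:
After move 1 (F'): F=GGGG U=WWRR R=YRYR D=OOYY L=OWOW
After move 2 (R): R=YYRR U=WGRG F=GOGY D=OBYB B=RBWB
After move 3 (F): F=GGYO U=WGWW R=RYGR D=RYYB L=OOOB
After move 4 (U'): U=GWWW F=OOYO R=GGGR B=RYWB L=RBOB
Query 1: D[1] = Y
Query 2: L[0] = R
Query 3: F[1] = O
Query 4: L[3] = B
Query 5: R[3] = R
Query 6: L[1] = B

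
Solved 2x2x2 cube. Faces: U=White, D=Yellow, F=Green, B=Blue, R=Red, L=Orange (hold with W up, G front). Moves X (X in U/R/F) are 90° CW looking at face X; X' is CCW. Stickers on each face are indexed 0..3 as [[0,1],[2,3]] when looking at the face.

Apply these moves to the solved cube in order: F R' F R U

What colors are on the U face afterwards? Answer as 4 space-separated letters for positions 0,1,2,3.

After move 1 (F): F=GGGG U=WWOO R=WRWR D=RRYY L=OYOY
After move 2 (R'): R=RRWW U=WBOB F=GWGO D=RGYG B=YBRB
After move 3 (F): F=GGOW U=WBYY R=ORBW D=WRYG L=OROG
After move 4 (R): R=BOWR U=WGYW F=GROG D=WRYY B=YBBB
After move 5 (U): U=YWWG F=BOOG R=YBWR B=ORBB L=GROG
Query: U face = YWWG

Answer: Y W W G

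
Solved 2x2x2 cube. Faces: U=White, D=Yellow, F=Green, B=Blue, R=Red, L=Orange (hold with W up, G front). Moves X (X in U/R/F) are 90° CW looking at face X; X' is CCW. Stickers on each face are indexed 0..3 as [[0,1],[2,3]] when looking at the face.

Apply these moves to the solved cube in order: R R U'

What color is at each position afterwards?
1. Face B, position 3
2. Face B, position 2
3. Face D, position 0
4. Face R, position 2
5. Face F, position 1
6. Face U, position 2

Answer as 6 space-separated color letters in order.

Answer: B G Y R O W

Derivation:
After move 1 (R): R=RRRR U=WGWG F=GYGY D=YBYB B=WBWB
After move 2 (R): R=RRRR U=WYWY F=GBGB D=YWYW B=GBGB
After move 3 (U'): U=YYWW F=OOGB R=GBRR B=RRGB L=GBOO
Query 1: B[3] = B
Query 2: B[2] = G
Query 3: D[0] = Y
Query 4: R[2] = R
Query 5: F[1] = O
Query 6: U[2] = W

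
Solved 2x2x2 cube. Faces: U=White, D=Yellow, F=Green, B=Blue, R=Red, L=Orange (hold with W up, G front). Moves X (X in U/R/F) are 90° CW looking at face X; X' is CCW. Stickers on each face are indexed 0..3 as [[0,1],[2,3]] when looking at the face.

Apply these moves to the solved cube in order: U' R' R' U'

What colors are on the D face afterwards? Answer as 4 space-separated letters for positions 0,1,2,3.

Answer: Y W Y W

Derivation:
After move 1 (U'): U=WWWW F=OOGG R=GGRR B=RRBB L=BBOO
After move 2 (R'): R=GRGR U=WBWR F=OWGW D=YOYG B=YRYB
After move 3 (R'): R=RRGG U=WYWY F=OBGR D=YWYW B=GROB
After move 4 (U'): U=YYWW F=BBGR R=OBGG B=RROB L=GROO
Query: D face = YWYW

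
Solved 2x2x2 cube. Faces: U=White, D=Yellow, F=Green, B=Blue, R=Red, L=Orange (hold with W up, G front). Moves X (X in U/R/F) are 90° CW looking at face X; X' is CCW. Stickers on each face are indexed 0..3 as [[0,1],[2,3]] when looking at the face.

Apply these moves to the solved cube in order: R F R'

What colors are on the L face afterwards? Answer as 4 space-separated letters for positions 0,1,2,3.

After move 1 (R): R=RRRR U=WGWG F=GYGY D=YBYB B=WBWB
After move 2 (F): F=GGYY U=WGOO R=WRGR D=RRYB L=OYOB
After move 3 (R'): R=RRWG U=WWOW F=GGYO D=RGYY B=BBRB
Query: L face = OYOB

Answer: O Y O B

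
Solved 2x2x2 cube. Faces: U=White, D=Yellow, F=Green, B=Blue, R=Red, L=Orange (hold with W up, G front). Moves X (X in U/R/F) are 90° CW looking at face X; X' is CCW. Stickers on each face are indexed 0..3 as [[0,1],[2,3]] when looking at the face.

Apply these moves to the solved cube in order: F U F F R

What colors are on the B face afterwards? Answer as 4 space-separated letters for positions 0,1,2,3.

Answer: R Y W B

Derivation:
After move 1 (F): F=GGGG U=WWOO R=WRWR D=RRYY L=OYOY
After move 2 (U): U=OWOW F=WRGG R=BBWR B=OYBB L=GGOY
After move 3 (F): F=GWGR U=OWYG R=OBWR D=WBYY L=GROR
After move 4 (F): F=GGRW U=OWRR R=YBGR D=WOYY L=GWOB
After move 5 (R): R=GYRB U=OGRW F=GORY D=WBYO B=RYWB
Query: B face = RYWB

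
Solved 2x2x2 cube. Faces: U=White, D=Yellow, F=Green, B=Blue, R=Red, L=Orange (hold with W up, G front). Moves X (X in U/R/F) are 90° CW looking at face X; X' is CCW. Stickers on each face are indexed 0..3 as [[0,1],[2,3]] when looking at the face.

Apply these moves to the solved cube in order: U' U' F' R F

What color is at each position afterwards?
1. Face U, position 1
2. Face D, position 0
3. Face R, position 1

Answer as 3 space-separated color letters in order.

After move 1 (U'): U=WWWW F=OOGG R=GGRR B=RRBB L=BBOO
After move 2 (U'): U=WWWW F=BBGG R=OORR B=GGBB L=RROO
After move 3 (F'): F=BGBG U=WWOR R=YOYR D=ROYY L=RWOW
After move 4 (R): R=YYRO U=WGOG F=BOBY D=RBYG B=RGWB
After move 5 (F): F=BBYO U=WGWW R=OYGO D=RYYG L=RROB
Query 1: U[1] = G
Query 2: D[0] = R
Query 3: R[1] = Y

Answer: G R Y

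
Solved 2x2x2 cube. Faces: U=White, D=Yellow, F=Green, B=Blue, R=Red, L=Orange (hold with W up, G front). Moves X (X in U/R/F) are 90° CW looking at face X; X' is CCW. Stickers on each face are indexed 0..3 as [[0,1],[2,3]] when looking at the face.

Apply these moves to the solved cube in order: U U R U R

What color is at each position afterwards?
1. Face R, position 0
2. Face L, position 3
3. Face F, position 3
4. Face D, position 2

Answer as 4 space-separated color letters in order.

After move 1 (U): U=WWWW F=RRGG R=BBRR B=OOBB L=GGOO
After move 2 (U): U=WWWW F=BBGG R=OORR B=GGBB L=RROO
After move 3 (R): R=RORO U=WBWG F=BYGY D=YBYG B=WGWB
After move 4 (U): U=WWGB F=ROGY R=WGRO B=RRWB L=BYOO
After move 5 (R): R=RWOG U=WOGY F=RBGG D=YWYR B=BRWB
Query 1: R[0] = R
Query 2: L[3] = O
Query 3: F[3] = G
Query 4: D[2] = Y

Answer: R O G Y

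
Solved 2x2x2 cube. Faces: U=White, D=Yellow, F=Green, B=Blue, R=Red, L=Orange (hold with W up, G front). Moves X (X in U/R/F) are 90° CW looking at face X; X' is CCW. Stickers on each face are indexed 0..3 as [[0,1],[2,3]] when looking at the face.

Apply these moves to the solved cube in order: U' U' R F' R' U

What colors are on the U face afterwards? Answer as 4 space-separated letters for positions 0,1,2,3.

Answer: R W W W

Derivation:
After move 1 (U'): U=WWWW F=OOGG R=GGRR B=RRBB L=BBOO
After move 2 (U'): U=WWWW F=BBGG R=OORR B=GGBB L=RROO
After move 3 (R): R=RORO U=WBWG F=BYGY D=YBYG B=WGWB
After move 4 (F'): F=YYBG U=WBRR R=BOYO D=ROYG L=RGOW
After move 5 (R'): R=OOBY U=WWRW F=YBBR D=RYYG B=GGOB
After move 6 (U): U=RWWW F=OOBR R=GGBY B=RGOB L=YBOW
Query: U face = RWWW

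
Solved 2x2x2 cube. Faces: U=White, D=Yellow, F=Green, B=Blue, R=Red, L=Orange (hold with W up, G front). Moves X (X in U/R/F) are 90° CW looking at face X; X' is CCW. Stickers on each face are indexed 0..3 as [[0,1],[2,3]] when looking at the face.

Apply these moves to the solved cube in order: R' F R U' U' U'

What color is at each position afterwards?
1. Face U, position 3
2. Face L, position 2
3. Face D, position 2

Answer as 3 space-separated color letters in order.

Answer: G O Y

Derivation:
After move 1 (R'): R=RRRR U=WBWB F=GWGW D=YGYG B=YBYB
After move 2 (F): F=GGWW U=WBOO R=WRBR D=RRYG L=OYOG
After move 3 (R): R=BWRR U=WGOW F=GRWG D=RYYY B=OBBB
After move 4 (U'): U=GWWO F=OYWG R=GRRR B=BWBB L=OBOG
After move 5 (U'): U=WOGW F=OBWG R=OYRR B=GRBB L=BWOG
After move 6 (U'): U=OWWG F=BWWG R=OBRR B=OYBB L=GROG
Query 1: U[3] = G
Query 2: L[2] = O
Query 3: D[2] = Y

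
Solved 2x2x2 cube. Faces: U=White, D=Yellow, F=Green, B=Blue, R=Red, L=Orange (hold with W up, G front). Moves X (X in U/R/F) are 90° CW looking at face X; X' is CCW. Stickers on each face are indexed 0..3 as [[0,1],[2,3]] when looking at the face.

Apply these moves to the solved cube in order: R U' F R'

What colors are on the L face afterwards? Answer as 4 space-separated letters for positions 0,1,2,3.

After move 1 (R): R=RRRR U=WGWG F=GYGY D=YBYB B=WBWB
After move 2 (U'): U=GGWW F=OOGY R=GYRR B=RRWB L=WBOO
After move 3 (F): F=GOYO U=GGOB R=WYWR D=RGYB L=WYOB
After move 4 (R'): R=YRWW U=GWOR F=GGYB D=ROYO B=BRGB
Query: L face = WYOB

Answer: W Y O B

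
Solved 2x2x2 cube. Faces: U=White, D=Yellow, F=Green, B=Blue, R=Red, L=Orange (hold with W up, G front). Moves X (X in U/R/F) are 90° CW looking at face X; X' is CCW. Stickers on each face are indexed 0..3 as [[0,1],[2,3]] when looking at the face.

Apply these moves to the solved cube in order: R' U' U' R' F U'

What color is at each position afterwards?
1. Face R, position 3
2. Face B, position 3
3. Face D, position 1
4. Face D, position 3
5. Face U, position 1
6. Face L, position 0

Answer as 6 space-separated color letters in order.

Answer: R B O W R G

Derivation:
After move 1 (R'): R=RRRR U=WBWB F=GWGW D=YGYG B=YBYB
After move 2 (U'): U=BBWW F=OOGW R=GWRR B=RRYB L=YBOO
After move 3 (U'): U=BWBW F=YBGW R=OORR B=GWYB L=RROO
After move 4 (R'): R=OROR U=BYBG F=YWGW D=YBYW B=GWGB
After move 5 (F): F=GYWW U=BYOR R=BRGR D=OOYW L=RYOB
After move 6 (U'): U=YRBO F=RYWW R=GYGR B=BRGB L=GWOB
Query 1: R[3] = R
Query 2: B[3] = B
Query 3: D[1] = O
Query 4: D[3] = W
Query 5: U[1] = R
Query 6: L[0] = G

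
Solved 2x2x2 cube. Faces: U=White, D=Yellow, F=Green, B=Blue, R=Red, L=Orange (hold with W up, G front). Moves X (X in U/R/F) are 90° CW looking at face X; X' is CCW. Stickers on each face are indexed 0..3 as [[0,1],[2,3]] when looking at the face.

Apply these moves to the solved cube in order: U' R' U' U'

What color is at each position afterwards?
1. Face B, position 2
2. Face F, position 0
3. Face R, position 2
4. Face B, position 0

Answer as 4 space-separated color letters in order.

After move 1 (U'): U=WWWW F=OOGG R=GGRR B=RRBB L=BBOO
After move 2 (R'): R=GRGR U=WBWR F=OWGW D=YOYG B=YRYB
After move 3 (U'): U=BRWW F=BBGW R=OWGR B=GRYB L=YROO
After move 4 (U'): U=RWBW F=YRGW R=BBGR B=OWYB L=GROO
Query 1: B[2] = Y
Query 2: F[0] = Y
Query 3: R[2] = G
Query 4: B[0] = O

Answer: Y Y G O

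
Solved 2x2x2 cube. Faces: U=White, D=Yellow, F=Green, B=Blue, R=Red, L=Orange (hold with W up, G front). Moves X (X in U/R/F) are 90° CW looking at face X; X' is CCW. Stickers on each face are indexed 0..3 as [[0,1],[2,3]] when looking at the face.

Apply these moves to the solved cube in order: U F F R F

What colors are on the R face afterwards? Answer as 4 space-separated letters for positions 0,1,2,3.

After move 1 (U): U=WWWW F=RRGG R=BBRR B=OOBB L=GGOO
After move 2 (F): F=GRGR U=WWOG R=WBWR D=RBYY L=GYOY
After move 3 (F): F=GGRR U=WWYY R=OBGR D=WWYY L=GROB
After move 4 (R): R=GORB U=WGYR F=GWRY D=WBYO B=YOWB
After move 5 (F): F=RGYW U=WGBR R=YORB D=RGYO L=GWOB
Query: R face = YORB

Answer: Y O R B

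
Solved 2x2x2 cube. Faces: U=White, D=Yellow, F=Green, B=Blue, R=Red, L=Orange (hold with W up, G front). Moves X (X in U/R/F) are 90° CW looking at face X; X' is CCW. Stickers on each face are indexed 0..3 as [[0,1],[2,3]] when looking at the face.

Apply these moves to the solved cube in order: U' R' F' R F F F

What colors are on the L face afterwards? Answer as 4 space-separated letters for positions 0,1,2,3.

Answer: B G O G

Derivation:
After move 1 (U'): U=WWWW F=OOGG R=GGRR B=RRBB L=BBOO
After move 2 (R'): R=GRGR U=WBWR F=OWGW D=YOYG B=YRYB
After move 3 (F'): F=WWOG U=WBGG R=ORYR D=BOYG L=BROW
After move 4 (R): R=YORR U=WWGG F=WOOG D=BYYY B=GRBB
After move 5 (F): F=OWGO U=WWWR R=GOGR D=RYYY L=BBOY
After move 6 (F): F=GOOW U=WWYB R=WORR D=GGYY L=BROY
After move 7 (F): F=OGWO U=WWYR R=YOBR D=RWYY L=BGOG
Query: L face = BGOG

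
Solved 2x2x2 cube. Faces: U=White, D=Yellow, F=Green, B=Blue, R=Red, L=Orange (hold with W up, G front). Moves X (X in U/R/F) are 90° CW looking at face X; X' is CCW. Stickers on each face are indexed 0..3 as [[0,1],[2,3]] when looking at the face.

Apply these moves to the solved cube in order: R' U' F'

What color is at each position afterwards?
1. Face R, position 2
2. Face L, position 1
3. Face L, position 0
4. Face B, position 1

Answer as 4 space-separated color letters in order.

After move 1 (R'): R=RRRR U=WBWB F=GWGW D=YGYG B=YBYB
After move 2 (U'): U=BBWW F=OOGW R=GWRR B=RRYB L=YBOO
After move 3 (F'): F=OWOG U=BBGR R=GWYR D=BOYG L=YWOW
Query 1: R[2] = Y
Query 2: L[1] = W
Query 3: L[0] = Y
Query 4: B[1] = R

Answer: Y W Y R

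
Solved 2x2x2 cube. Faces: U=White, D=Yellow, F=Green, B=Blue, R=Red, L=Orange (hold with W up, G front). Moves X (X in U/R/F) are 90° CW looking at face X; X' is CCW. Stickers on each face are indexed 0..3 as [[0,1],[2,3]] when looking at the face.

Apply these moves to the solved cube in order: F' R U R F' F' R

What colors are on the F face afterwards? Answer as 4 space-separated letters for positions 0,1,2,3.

After move 1 (F'): F=GGGG U=WWRR R=YRYR D=OOYY L=OWOW
After move 2 (R): R=YYRR U=WGRG F=GOGY D=OBYB B=RBWB
After move 3 (U): U=RWGG F=YYGY R=RBRR B=OWWB L=GOOW
After move 4 (R): R=RRRB U=RYGY F=YBGB D=OWYO B=GWWB
After move 5 (F'): F=BBYG U=RYRR R=WROB D=OWYO L=GYOG
After move 6 (F'): F=BGBY U=RYWO R=WROB D=YGYO L=GROR
After move 7 (R): R=OWBR U=RGWY F=BGBO D=YWYG B=OWYB
Query: F face = BGBO

Answer: B G B O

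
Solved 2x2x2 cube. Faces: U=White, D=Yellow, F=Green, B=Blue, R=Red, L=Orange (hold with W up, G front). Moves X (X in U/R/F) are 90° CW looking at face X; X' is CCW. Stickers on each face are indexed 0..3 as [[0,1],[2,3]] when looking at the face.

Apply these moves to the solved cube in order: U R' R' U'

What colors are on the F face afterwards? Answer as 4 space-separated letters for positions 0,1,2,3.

Answer: G G G O

Derivation:
After move 1 (U): U=WWWW F=RRGG R=BBRR B=OOBB L=GGOO
After move 2 (R'): R=BRBR U=WBWO F=RWGW D=YRYG B=YOYB
After move 3 (R'): R=RRBB U=WYWY F=RBGO D=YWYW B=GORB
After move 4 (U'): U=YYWW F=GGGO R=RBBB B=RRRB L=GOOO
Query: F face = GGGO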